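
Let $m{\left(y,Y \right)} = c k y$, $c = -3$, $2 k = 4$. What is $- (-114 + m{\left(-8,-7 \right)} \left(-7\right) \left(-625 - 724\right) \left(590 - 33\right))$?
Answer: $-252467934$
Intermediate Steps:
$k = 2$ ($k = \frac{1}{2} \cdot 4 = 2$)
$m{\left(y,Y \right)} = - 6 y$ ($m{\left(y,Y \right)} = \left(-3\right) 2 y = - 6 y$)
$- (-114 + m{\left(-8,-7 \right)} \left(-7\right) \left(-625 - 724\right) \left(590 - 33\right)) = - (-114 + \left(-6\right) \left(-8\right) \left(-7\right) \left(-625 - 724\right) \left(590 - 33\right)) = - (-114 + 48 \left(-7\right) \left(\left(-1349\right) 557\right)) = - (-114 - -252468048) = - (-114 + 252468048) = \left(-1\right) 252467934 = -252467934$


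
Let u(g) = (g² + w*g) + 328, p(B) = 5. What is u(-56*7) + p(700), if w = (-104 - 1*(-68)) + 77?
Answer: 137925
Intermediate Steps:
w = 41 (w = (-104 + 68) + 77 = -36 + 77 = 41)
u(g) = 328 + g² + 41*g (u(g) = (g² + 41*g) + 328 = 328 + g² + 41*g)
u(-56*7) + p(700) = (328 + (-56*7)² + 41*(-56*7)) + 5 = (328 + (-392)² + 41*(-392)) + 5 = (328 + 153664 - 16072) + 5 = 137920 + 5 = 137925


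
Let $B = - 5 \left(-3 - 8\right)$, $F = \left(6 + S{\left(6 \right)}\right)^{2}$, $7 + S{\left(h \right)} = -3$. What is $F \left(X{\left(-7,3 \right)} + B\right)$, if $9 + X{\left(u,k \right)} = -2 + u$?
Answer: $592$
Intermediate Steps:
$S{\left(h \right)} = -10$ ($S{\left(h \right)} = -7 - 3 = -10$)
$X{\left(u,k \right)} = -11 + u$ ($X{\left(u,k \right)} = -9 + \left(-2 + u\right) = -11 + u$)
$F = 16$ ($F = \left(6 - 10\right)^{2} = \left(-4\right)^{2} = 16$)
$B = 55$ ($B = - 5 \left(-3 - 8\right) = \left(-5\right) \left(-11\right) = 55$)
$F \left(X{\left(-7,3 \right)} + B\right) = 16 \left(\left(-11 - 7\right) + 55\right) = 16 \left(-18 + 55\right) = 16 \cdot 37 = 592$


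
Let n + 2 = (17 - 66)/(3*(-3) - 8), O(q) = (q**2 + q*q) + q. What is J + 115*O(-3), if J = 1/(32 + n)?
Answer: 964292/559 ≈ 1725.0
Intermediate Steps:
O(q) = q + 2*q**2 (O(q) = (q**2 + q**2) + q = 2*q**2 + q = q + 2*q**2)
n = 15/17 (n = -2 + (17 - 66)/(3*(-3) - 8) = -2 - 49/(-9 - 8) = -2 - 49/(-17) = -2 - 49*(-1/17) = -2 + 49/17 = 15/17 ≈ 0.88235)
J = 17/559 (J = 1/(32 + 15/17) = 1/(559/17) = 17/559 ≈ 0.030411)
J + 115*O(-3) = 17/559 + 115*(-3*(1 + 2*(-3))) = 17/559 + 115*(-3*(1 - 6)) = 17/559 + 115*(-3*(-5)) = 17/559 + 115*15 = 17/559 + 1725 = 964292/559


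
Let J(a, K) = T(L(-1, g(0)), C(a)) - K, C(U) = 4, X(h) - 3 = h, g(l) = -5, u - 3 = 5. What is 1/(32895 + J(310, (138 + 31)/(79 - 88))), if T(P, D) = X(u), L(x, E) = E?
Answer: 9/296323 ≈ 3.0372e-5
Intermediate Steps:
u = 8 (u = 3 + 5 = 8)
X(h) = 3 + h
T(P, D) = 11 (T(P, D) = 3 + 8 = 11)
J(a, K) = 11 - K
1/(32895 + J(310, (138 + 31)/(79 - 88))) = 1/(32895 + (11 - (138 + 31)/(79 - 88))) = 1/(32895 + (11 - 169/(-9))) = 1/(32895 + (11 - 169*(-1)/9)) = 1/(32895 + (11 - 1*(-169/9))) = 1/(32895 + (11 + 169/9)) = 1/(32895 + 268/9) = 1/(296323/9) = 9/296323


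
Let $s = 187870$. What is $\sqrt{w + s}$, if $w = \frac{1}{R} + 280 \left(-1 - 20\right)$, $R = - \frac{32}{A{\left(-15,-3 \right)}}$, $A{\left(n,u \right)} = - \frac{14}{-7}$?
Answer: $\frac{\sqrt{2911839}}{4} \approx 426.6$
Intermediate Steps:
$A{\left(n,u \right)} = 2$ ($A{\left(n,u \right)} = \left(-14\right) \left(- \frac{1}{7}\right) = 2$)
$R = -16$ ($R = - \frac{32}{2} = \left(-32\right) \frac{1}{2} = -16$)
$w = - \frac{94081}{16}$ ($w = \frac{1}{-16} + 280 \left(-1 - 20\right) = - \frac{1}{16} + 280 \left(-1 - 20\right) = - \frac{1}{16} + 280 \left(-21\right) = - \frac{1}{16} - 5880 = - \frac{94081}{16} \approx -5880.1$)
$\sqrt{w + s} = \sqrt{- \frac{94081}{16} + 187870} = \sqrt{\frac{2911839}{16}} = \frac{\sqrt{2911839}}{4}$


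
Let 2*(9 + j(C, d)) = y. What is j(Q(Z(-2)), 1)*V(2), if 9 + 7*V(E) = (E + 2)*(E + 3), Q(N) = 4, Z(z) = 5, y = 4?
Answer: -11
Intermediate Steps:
j(C, d) = -7 (j(C, d) = -9 + (½)*4 = -9 + 2 = -7)
V(E) = -9/7 + (2 + E)*(3 + E)/7 (V(E) = -9/7 + ((E + 2)*(E + 3))/7 = -9/7 + ((2 + E)*(3 + E))/7 = -9/7 + (2 + E)*(3 + E)/7)
j(Q(Z(-2)), 1)*V(2) = -7*(-3/7 + (⅐)*2² + (5/7)*2) = -7*(-3/7 + (⅐)*4 + 10/7) = -7*(-3/7 + 4/7 + 10/7) = -7*11/7 = -11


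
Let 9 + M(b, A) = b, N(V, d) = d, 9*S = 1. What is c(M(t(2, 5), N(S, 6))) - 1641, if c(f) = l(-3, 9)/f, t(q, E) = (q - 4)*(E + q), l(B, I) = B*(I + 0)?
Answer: -37716/23 ≈ -1639.8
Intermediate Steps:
S = ⅑ (S = (⅑)*1 = ⅑ ≈ 0.11111)
l(B, I) = B*I
t(q, E) = (-4 + q)*(E + q)
M(b, A) = -9 + b
c(f) = -27/f (c(f) = (-3*9)/f = -27/f)
c(M(t(2, 5), N(S, 6))) - 1641 = -27/(-9 + (2² - 4*5 - 4*2 + 5*2)) - 1641 = -27/(-9 + (4 - 20 - 8 + 10)) - 1641 = -27/(-9 - 14) - 1641 = -27/(-23) - 1641 = -27*(-1/23) - 1641 = 27/23 - 1641 = -37716/23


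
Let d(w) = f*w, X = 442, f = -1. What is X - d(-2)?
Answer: 440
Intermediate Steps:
d(w) = -w
X - d(-2) = 442 - (-1)*(-2) = 442 - 1*2 = 442 - 2 = 440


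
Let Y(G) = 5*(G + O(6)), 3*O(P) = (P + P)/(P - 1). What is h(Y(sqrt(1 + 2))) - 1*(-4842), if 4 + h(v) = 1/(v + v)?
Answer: 285440/59 + 5*sqrt(3)/118 ≈ 4838.0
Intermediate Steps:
O(P) = 2*P/(3*(-1 + P)) (O(P) = ((P + P)/(P - 1))/3 = ((2*P)/(-1 + P))/3 = (2*P/(-1 + P))/3 = 2*P/(3*(-1 + P)))
Y(G) = 4 + 5*G (Y(G) = 5*(G + (2/3)*6/(-1 + 6)) = 5*(G + (2/3)*6/5) = 5*(G + (2/3)*6*(1/5)) = 5*(G + 4/5) = 5*(4/5 + G) = 4 + 5*G)
h(v) = -4 + 1/(2*v) (h(v) = -4 + 1/(v + v) = -4 + 1/(2*v))
h(Y(sqrt(1 + 2))) - 1*(-4842) = (-4 + 1/(2*(4 + 5*sqrt(1 + 2)))) - 1*(-4842) = (-4 + 1/(2*(4 + 5*sqrt(3)))) + 4842 = 4838 + 1/(2*(4 + 5*sqrt(3)))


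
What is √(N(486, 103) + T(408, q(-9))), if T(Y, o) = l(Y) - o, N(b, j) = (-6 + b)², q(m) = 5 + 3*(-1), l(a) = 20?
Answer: 3*√25602 ≈ 480.02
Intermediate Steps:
q(m) = 2 (q(m) = 5 - 3 = 2)
T(Y, o) = 20 - o
√(N(486, 103) + T(408, q(-9))) = √((-6 + 486)² + (20 - 1*2)) = √(480² + (20 - 2)) = √(230400 + 18) = √230418 = 3*√25602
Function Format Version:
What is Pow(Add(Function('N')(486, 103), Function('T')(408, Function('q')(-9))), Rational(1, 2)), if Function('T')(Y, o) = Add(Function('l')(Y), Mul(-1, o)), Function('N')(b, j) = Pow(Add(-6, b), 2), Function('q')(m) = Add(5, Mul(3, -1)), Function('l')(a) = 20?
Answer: Mul(3, Pow(25602, Rational(1, 2))) ≈ 480.02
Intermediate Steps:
Function('q')(m) = 2 (Function('q')(m) = Add(5, -3) = 2)
Function('T')(Y, o) = Add(20, Mul(-1, o))
Pow(Add(Function('N')(486, 103), Function('T')(408, Function('q')(-9))), Rational(1, 2)) = Pow(Add(Pow(Add(-6, 486), 2), Add(20, Mul(-1, 2))), Rational(1, 2)) = Pow(Add(Pow(480, 2), Add(20, -2)), Rational(1, 2)) = Pow(Add(230400, 18), Rational(1, 2)) = Pow(230418, Rational(1, 2)) = Mul(3, Pow(25602, Rational(1, 2)))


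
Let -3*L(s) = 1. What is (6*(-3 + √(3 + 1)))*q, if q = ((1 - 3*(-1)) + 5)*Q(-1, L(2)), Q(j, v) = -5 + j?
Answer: 324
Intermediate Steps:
L(s) = -⅓ (L(s) = -⅓*1 = -⅓)
q = -54 (q = ((1 - 3*(-1)) + 5)*(-5 - 1) = ((1 + 3) + 5)*(-6) = (4 + 5)*(-6) = 9*(-6) = -54)
(6*(-3 + √(3 + 1)))*q = (6*(-3 + √(3 + 1)))*(-54) = (6*(-3 + √4))*(-54) = (6*(-3 + 2))*(-54) = (6*(-1))*(-54) = -6*(-54) = 324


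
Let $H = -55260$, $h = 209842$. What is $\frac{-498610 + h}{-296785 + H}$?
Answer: $\frac{288768}{352045} \approx 0.82026$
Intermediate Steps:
$\frac{-498610 + h}{-296785 + H} = \frac{-498610 + 209842}{-296785 - 55260} = - \frac{288768}{-352045} = \left(-288768\right) \left(- \frac{1}{352045}\right) = \frac{288768}{352045}$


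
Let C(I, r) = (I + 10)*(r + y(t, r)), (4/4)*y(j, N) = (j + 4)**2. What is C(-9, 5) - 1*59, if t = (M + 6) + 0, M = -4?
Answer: -18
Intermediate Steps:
t = 2 (t = (-4 + 6) + 0 = 2 + 0 = 2)
y(j, N) = (4 + j)**2 (y(j, N) = (j + 4)**2 = (4 + j)**2)
C(I, r) = (10 + I)*(36 + r) (C(I, r) = (I + 10)*(r + (4 + 2)**2) = (10 + I)*(r + 6**2) = (10 + I)*(r + 36) = (10 + I)*(36 + r))
C(-9, 5) - 1*59 = (360 + 10*5 + 36*(-9) - 9*5) - 1*59 = (360 + 50 - 324 - 45) - 59 = 41 - 59 = -18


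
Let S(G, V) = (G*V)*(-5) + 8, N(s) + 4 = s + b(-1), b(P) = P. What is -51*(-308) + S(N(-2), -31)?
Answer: 14631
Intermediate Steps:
N(s) = -5 + s (N(s) = -4 + (s - 1) = -4 + (-1 + s) = -5 + s)
S(G, V) = 8 - 5*G*V (S(G, V) = -5*G*V + 8 = 8 - 5*G*V)
-51*(-308) + S(N(-2), -31) = -51*(-308) + (8 - 5*(-5 - 2)*(-31)) = 15708 + (8 - 5*(-7)*(-31)) = 15708 + (8 - 1085) = 15708 - 1077 = 14631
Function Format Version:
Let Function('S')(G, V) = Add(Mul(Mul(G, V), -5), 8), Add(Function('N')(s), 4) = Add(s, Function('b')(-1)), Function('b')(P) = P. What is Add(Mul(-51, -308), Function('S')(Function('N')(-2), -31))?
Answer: 14631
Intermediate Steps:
Function('N')(s) = Add(-5, s) (Function('N')(s) = Add(-4, Add(s, -1)) = Add(-4, Add(-1, s)) = Add(-5, s))
Function('S')(G, V) = Add(8, Mul(-5, G, V)) (Function('S')(G, V) = Add(Mul(-5, G, V), 8) = Add(8, Mul(-5, G, V)))
Add(Mul(-51, -308), Function('S')(Function('N')(-2), -31)) = Add(Mul(-51, -308), Add(8, Mul(-5, Add(-5, -2), -31))) = Add(15708, Add(8, Mul(-5, -7, -31))) = Add(15708, Add(8, -1085)) = Add(15708, -1077) = 14631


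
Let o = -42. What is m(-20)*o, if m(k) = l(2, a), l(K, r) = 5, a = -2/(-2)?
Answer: -210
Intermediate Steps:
a = 1 (a = -2*(-½) = 1)
m(k) = 5
m(-20)*o = 5*(-42) = -210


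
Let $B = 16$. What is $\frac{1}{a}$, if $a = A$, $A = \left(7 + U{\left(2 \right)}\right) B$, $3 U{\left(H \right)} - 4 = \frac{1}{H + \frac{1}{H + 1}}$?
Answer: $\frac{21}{2848} \approx 0.0073736$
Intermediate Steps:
$U{\left(H \right)} = \frac{4}{3} + \frac{1}{3 \left(H + \frac{1}{1 + H}\right)}$ ($U{\left(H \right)} = \frac{4}{3} + \frac{1}{3 \left(H + \frac{1}{H + 1}\right)} = \frac{4}{3} + \frac{1}{3 \left(H + \frac{1}{1 + H}\right)}$)
$A = \frac{2848}{21}$ ($A = \left(7 + \frac{5 + 4 \cdot 2^{2} + 5 \cdot 2}{3 \left(1 + 2 + 2^{2}\right)}\right) 16 = \left(7 + \frac{5 + 4 \cdot 4 + 10}{3 \left(1 + 2 + 4\right)}\right) 16 = \left(7 + \frac{5 + 16 + 10}{3 \cdot 7}\right) 16 = \left(7 + \frac{1}{3} \cdot \frac{1}{7} \cdot 31\right) 16 = \left(7 + \frac{31}{21}\right) 16 = \frac{178}{21} \cdot 16 = \frac{2848}{21} \approx 135.62$)
$a = \frac{2848}{21} \approx 135.62$
$\frac{1}{a} = \frac{1}{\frac{2848}{21}} = \frac{21}{2848}$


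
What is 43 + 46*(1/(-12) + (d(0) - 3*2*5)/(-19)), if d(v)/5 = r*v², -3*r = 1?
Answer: 12745/114 ≈ 111.80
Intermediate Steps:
r = -⅓ (r = -⅓*1 = -⅓ ≈ -0.33333)
d(v) = -5*v²/3 (d(v) = 5*(-v²/3) = -5*v²/3)
43 + 46*(1/(-12) + (d(0) - 3*2*5)/(-19)) = 43 + 46*(1/(-12) + (-5/3*0² - 3*2*5)/(-19)) = 43 + 46*(1*(-1/12) + (-5/3*0 - 6*5)*(-1/19)) = 43 + 46*(-1/12 + (0 - 30)*(-1/19)) = 43 + 46*(-1/12 - 30*(-1/19)) = 43 + 46*(-1/12 + 30/19) = 43 + 46*(341/228) = 43 + 7843/114 = 12745/114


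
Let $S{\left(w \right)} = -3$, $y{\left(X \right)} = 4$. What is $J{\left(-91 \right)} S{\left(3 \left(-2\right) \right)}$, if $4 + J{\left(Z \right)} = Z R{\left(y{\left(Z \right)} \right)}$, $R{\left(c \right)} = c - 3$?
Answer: $285$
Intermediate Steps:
$R{\left(c \right)} = -3 + c$
$J{\left(Z \right)} = -4 + Z$ ($J{\left(Z \right)} = -4 + Z \left(-3 + 4\right) = -4 + Z 1 = -4 + Z$)
$J{\left(-91 \right)} S{\left(3 \left(-2\right) \right)} = \left(-4 - 91\right) \left(-3\right) = \left(-95\right) \left(-3\right) = 285$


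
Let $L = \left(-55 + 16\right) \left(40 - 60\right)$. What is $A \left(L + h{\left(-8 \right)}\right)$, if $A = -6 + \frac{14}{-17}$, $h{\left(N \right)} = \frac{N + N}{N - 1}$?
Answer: $- \frac{816176}{153} \approx -5334.5$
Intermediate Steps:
$h{\left(N \right)} = \frac{2 N}{-1 + N}$
$L = 780$ ($L = \left(-39\right) \left(-20\right) = 780$)
$A = - \frac{116}{17}$ ($A = -6 + 14 \left(- \frac{1}{17}\right) = -6 - \frac{14}{17} = - \frac{116}{17} \approx -6.8235$)
$A \left(L + h{\left(-8 \right)}\right) = - \frac{116 \left(780 + 2 \left(-8\right) \frac{1}{-1 - 8}\right)}{17} = - \frac{116 \left(780 + 2 \left(-8\right) \frac{1}{-9}\right)}{17} = - \frac{116 \left(780 + 2 \left(-8\right) \left(- \frac{1}{9}\right)\right)}{17} = - \frac{116 \left(780 + \frac{16}{9}\right)}{17} = \left(- \frac{116}{17}\right) \frac{7036}{9} = - \frac{816176}{153}$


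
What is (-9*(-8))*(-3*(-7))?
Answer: 1512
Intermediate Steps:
(-9*(-8))*(-3*(-7)) = 72*21 = 1512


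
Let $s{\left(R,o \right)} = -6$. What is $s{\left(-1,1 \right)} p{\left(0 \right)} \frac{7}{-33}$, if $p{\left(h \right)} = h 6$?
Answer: $0$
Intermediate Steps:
$p{\left(h \right)} = 6 h$
$s{\left(-1,1 \right)} p{\left(0 \right)} \frac{7}{-33} = - 6 \cdot 6 \cdot 0 \frac{7}{-33} = \left(-6\right) 0 \cdot 7 \left(- \frac{1}{33}\right) = 0 \left(- \frac{7}{33}\right) = 0$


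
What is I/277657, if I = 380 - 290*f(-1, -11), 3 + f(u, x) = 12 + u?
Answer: -1940/277657 ≈ -0.0069870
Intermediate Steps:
f(u, x) = 9 + u (f(u, x) = -3 + (12 + u) = 9 + u)
I = -1940 (I = 380 - 290*(9 - 1) = 380 - 290*8 = 380 - 2320 = -1940)
I/277657 = -1940/277657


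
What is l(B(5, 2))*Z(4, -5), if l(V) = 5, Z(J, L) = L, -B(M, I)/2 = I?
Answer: -25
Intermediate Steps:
B(M, I) = -2*I
l(B(5, 2))*Z(4, -5) = 5*(-5) = -25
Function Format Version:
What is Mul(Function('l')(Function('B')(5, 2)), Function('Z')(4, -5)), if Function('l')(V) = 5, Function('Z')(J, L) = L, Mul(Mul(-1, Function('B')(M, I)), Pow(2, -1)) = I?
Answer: -25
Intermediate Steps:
Function('B')(M, I) = Mul(-2, I)
Mul(Function('l')(Function('B')(5, 2)), Function('Z')(4, -5)) = Mul(5, -5) = -25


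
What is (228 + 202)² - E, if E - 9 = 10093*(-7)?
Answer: 255542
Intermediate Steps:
E = -70642 (E = 9 + 10093*(-7) = 9 - 70651 = -70642)
(228 + 202)² - E = (228 + 202)² - 1*(-70642) = 430² + 70642 = 184900 + 70642 = 255542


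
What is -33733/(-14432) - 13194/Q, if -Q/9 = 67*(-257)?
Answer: 559691215/248504608 ≈ 2.2522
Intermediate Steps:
Q = 154971 (Q = -603*(-257) = -9*(-17219) = 154971)
-33733/(-14432) - 13194/Q = -33733/(-14432) - 13194/154971 = -33733*(-1/14432) - 13194*1/154971 = 33733/14432 - 1466/17219 = 559691215/248504608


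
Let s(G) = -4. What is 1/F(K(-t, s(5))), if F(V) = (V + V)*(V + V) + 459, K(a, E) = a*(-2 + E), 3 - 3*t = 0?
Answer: 1/603 ≈ 0.0016584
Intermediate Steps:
t = 1 (t = 1 - 1/3*0 = 1 + 0 = 1)
F(V) = 459 + 4*V**2 (F(V) = (2*V)*(2*V) + 459 = 4*V**2 + 459 = 459 + 4*V**2)
1/F(K(-t, s(5))) = 1/(459 + 4*((-1*1)*(-2 - 4))**2) = 1/(459 + 4*(-1*(-6))**2) = 1/(459 + 4*6**2) = 1/(459 + 4*36) = 1/(459 + 144) = 1/603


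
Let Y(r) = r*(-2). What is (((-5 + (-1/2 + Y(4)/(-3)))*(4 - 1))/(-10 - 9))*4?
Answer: 34/19 ≈ 1.7895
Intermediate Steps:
Y(r) = -2*r
(((-5 + (-1/2 + Y(4)/(-3)))*(4 - 1))/(-10 - 9))*4 = (((-5 + (-1/2 - 2*4/(-3)))*(4 - 1))/(-10 - 9))*4 = (((-5 + (-1*1/2 - 8*(-1/3)))*3)/(-19))*4 = (((-5 + (-1/2 + 8/3))*3)*(-1/19))*4 = (((-5 + 13/6)*3)*(-1/19))*4 = (-17/6*3*(-1/19))*4 = -17/2*(-1/19)*4 = (17/38)*4 = 34/19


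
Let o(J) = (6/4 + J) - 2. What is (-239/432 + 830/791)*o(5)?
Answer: 169511/75936 ≈ 2.2323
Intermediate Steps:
o(J) = -½ + J (o(J) = (6*(¼) + J) - 2 = (3/2 + J) - 2 = -½ + J)
(-239/432 + 830/791)*o(5) = (-239/432 + 830/791)*(-½ + 5) = (-239*1/432 + 830*(1/791))*(9/2) = (-239/432 + 830/791)*(9/2) = (169511/341712)*(9/2) = 169511/75936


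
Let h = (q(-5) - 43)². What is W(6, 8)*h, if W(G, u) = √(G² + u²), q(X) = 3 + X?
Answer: 20250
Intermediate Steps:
h = 2025 (h = ((3 - 5) - 43)² = (-2 - 43)² = (-45)² = 2025)
W(6, 8)*h = √(6² + 8²)*2025 = √(36 + 64)*2025 = √100*2025 = 10*2025 = 20250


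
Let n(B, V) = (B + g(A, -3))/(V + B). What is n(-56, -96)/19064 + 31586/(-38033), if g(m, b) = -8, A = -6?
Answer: -1430081289/1722020141 ≈ -0.83047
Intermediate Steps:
n(B, V) = (-8 + B)/(B + V) (n(B, V) = (B - 8)/(V + B) = (-8 + B)/(B + V))
n(-56, -96)/19064 + 31586/(-38033) = ((-8 - 56)/(-56 - 96))/19064 + 31586/(-38033) = (-64/(-152))*(1/19064) + 31586*(-1/38033) = -1/152*(-64)*(1/19064) - 31586/38033 = (8/19)*(1/19064) - 31586/38033 = 1/45277 - 31586/38033 = -1430081289/1722020141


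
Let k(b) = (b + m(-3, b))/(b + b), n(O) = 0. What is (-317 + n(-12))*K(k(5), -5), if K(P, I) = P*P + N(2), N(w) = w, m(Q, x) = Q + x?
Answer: -78933/100 ≈ -789.33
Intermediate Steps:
k(b) = (-3 + 2*b)/(2*b) (k(b) = (b + (-3 + b))/(b + b) = (-3 + 2*b)/((2*b)) = (-3 + 2*b)*(1/(2*b)) = (-3 + 2*b)/(2*b))
K(P, I) = 2 + P**2 (K(P, I) = P*P + 2 = P**2 + 2 = 2 + P**2)
(-317 + n(-12))*K(k(5), -5) = (-317 + 0)*(2 + ((-3/2 + 5)/5)**2) = -317*(2 + ((1/5)*(7/2))**2) = -317*(2 + (7/10)**2) = -317*(2 + 49/100) = -317*249/100 = -78933/100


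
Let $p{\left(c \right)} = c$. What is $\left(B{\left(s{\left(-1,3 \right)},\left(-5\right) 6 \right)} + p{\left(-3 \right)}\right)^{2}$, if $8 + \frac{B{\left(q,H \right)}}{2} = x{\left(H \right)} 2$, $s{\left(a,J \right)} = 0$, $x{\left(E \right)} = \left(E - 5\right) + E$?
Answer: $77841$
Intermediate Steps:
$x{\left(E \right)} = -5 + 2 E$ ($x{\left(E \right)} = \left(-5 + E\right) + E = -5 + 2 E$)
$B{\left(q,H \right)} = -36 + 8 H$ ($B{\left(q,H \right)} = -16 + 2 \left(-5 + 2 H\right) 2 = -16 + 2 \left(-10 + 4 H\right) = -16 + \left(-20 + 8 H\right) = -36 + 8 H$)
$\left(B{\left(s{\left(-1,3 \right)},\left(-5\right) 6 \right)} + p{\left(-3 \right)}\right)^{2} = \left(\left(-36 + 8 \left(\left(-5\right) 6\right)\right) - 3\right)^{2} = \left(\left(-36 + 8 \left(-30\right)\right) - 3\right)^{2} = \left(\left(-36 - 240\right) - 3\right)^{2} = \left(-276 - 3\right)^{2} = \left(-279\right)^{2} = 77841$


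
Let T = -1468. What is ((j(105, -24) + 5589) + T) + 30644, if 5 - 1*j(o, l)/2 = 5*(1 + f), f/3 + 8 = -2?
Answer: 35065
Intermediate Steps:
f = -30 (f = -24 + 3*(-2) = -24 - 6 = -30)
j(o, l) = 300 (j(o, l) = 10 - 10*(1 - 30) = 10 - 10*(-29) = 10 - 2*(-145) = 10 + 290 = 300)
((j(105, -24) + 5589) + T) + 30644 = ((300 + 5589) - 1468) + 30644 = (5889 - 1468) + 30644 = 4421 + 30644 = 35065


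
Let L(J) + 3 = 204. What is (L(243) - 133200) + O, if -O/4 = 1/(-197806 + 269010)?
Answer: -2367515200/17801 ≈ -1.3300e+5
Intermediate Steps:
L(J) = 201 (L(J) = -3 + 204 = 201)
O = -1/17801 (O = -4/(-197806 + 269010) = -4/71204 = -4*1/71204 = -1/17801 ≈ -5.6177e-5)
(L(243) - 133200) + O = (201 - 133200) - 1/17801 = -132999 - 1/17801 = -2367515200/17801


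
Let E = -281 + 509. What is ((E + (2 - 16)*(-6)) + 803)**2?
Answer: 1243225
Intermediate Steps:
E = 228
((E + (2 - 16)*(-6)) + 803)**2 = ((228 + (2 - 16)*(-6)) + 803)**2 = ((228 - 14*(-6)) + 803)**2 = ((228 + 84) + 803)**2 = (312 + 803)**2 = 1115**2 = 1243225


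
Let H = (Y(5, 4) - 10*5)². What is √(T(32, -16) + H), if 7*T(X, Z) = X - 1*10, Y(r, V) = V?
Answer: √103838/7 ≈ 46.034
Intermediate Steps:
T(X, Z) = -10/7 + X/7 (T(X, Z) = (X - 1*10)/7 = (X - 10)/7 = (-10 + X)/7 = -10/7 + X/7)
H = 2116 (H = (4 - 10*5)² = (4 - 50)² = (-46)² = 2116)
√(T(32, -16) + H) = √((-10/7 + (⅐)*32) + 2116) = √((-10/7 + 32/7) + 2116) = √(22/7 + 2116) = √(14834/7) = √103838/7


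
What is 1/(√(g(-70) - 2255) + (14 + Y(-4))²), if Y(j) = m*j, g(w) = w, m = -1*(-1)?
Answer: 4/493 - I*√93/2465 ≈ 0.0081136 - 0.0039122*I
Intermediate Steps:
m = 1
Y(j) = j (Y(j) = 1*j = j)
1/(√(g(-70) - 2255) + (14 + Y(-4))²) = 1/(√(-70 - 2255) + (14 - 4)²) = 1/(√(-2325) + 10²) = 1/(5*I*√93 + 100) = 1/(100 + 5*I*√93)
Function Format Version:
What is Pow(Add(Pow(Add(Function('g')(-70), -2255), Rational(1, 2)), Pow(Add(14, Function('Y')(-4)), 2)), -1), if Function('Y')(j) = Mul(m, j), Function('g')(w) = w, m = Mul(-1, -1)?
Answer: Add(Rational(4, 493), Mul(Rational(-1, 2465), I, Pow(93, Rational(1, 2)))) ≈ Add(0.0081136, Mul(-0.0039122, I))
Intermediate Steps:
m = 1
Function('Y')(j) = j (Function('Y')(j) = Mul(1, j) = j)
Pow(Add(Pow(Add(Function('g')(-70), -2255), Rational(1, 2)), Pow(Add(14, Function('Y')(-4)), 2)), -1) = Pow(Add(Pow(Add(-70, -2255), Rational(1, 2)), Pow(Add(14, -4), 2)), -1) = Pow(Add(Pow(-2325, Rational(1, 2)), Pow(10, 2)), -1) = Pow(Add(Mul(5, I, Pow(93, Rational(1, 2))), 100), -1) = Pow(Add(100, Mul(5, I, Pow(93, Rational(1, 2)))), -1)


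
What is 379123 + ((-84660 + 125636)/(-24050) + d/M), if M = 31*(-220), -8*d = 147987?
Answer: 3826726093083/10093600 ≈ 3.7912e+5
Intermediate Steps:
d = -147987/8 (d = -⅛*147987 = -147987/8 ≈ -18498.)
M = -6820
379123 + ((-84660 + 125636)/(-24050) + d/M) = 379123 + ((-84660 + 125636)/(-24050) - 147987/8/(-6820)) = 379123 + (40976*(-1/24050) - 147987/8*(-1/6820)) = 379123 + (-1576/925 + 147987/54560) = 379123 + 10180283/10093600 = 3826726093083/10093600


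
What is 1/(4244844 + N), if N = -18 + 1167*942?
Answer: 1/5344140 ≈ 1.8712e-7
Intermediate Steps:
N = 1099296 (N = -18 + 1099314 = 1099296)
1/(4244844 + N) = 1/(4244844 + 1099296) = 1/5344140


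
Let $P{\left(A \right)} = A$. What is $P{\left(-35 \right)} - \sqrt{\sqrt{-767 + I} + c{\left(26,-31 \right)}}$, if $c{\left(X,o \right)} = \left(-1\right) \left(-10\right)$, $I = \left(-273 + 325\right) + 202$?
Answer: $-35 - \sqrt{10 + 3 i \sqrt{57}} \approx -39.169 - 2.7165 i$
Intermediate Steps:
$I = 254$ ($I = 52 + 202 = 254$)
$c{\left(X,o \right)} = 10$
$P{\left(-35 \right)} - \sqrt{\sqrt{-767 + I} + c{\left(26,-31 \right)}} = -35 - \sqrt{\sqrt{-767 + 254} + 10} = -35 - \sqrt{\sqrt{-513} + 10} = -35 - \sqrt{3 i \sqrt{57} + 10} = -35 - \sqrt{10 + 3 i \sqrt{57}}$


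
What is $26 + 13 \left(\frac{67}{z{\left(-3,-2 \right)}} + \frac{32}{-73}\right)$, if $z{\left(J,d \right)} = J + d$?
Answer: $- \frac{56173}{365} \approx -153.9$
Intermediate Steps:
$26 + 13 \left(\frac{67}{z{\left(-3,-2 \right)}} + \frac{32}{-73}\right) = 26 + 13 \left(\frac{67}{-3 - 2} + \frac{32}{-73}\right) = 26 + 13 \left(\frac{67}{-5} + 32 \left(- \frac{1}{73}\right)\right) = 26 + 13 \left(67 \left(- \frac{1}{5}\right) - \frac{32}{73}\right) = 26 + 13 \left(- \frac{67}{5} - \frac{32}{73}\right) = 26 + 13 \left(- \frac{5051}{365}\right) = 26 - \frac{65663}{365} = - \frac{56173}{365}$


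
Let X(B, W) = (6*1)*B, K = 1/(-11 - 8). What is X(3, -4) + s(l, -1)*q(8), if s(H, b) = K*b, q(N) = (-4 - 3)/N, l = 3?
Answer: 2729/152 ≈ 17.954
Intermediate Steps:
K = -1/19 (K = 1/(-19) = -1/19 ≈ -0.052632)
q(N) = -7/N
s(H, b) = -b/19
X(B, W) = 6*B
X(3, -4) + s(l, -1)*q(8) = 6*3 + (-1/19*(-1))*(-7/8) = 18 + (-7*⅛)/19 = 18 + (1/19)*(-7/8) = 18 - 7/152 = 2729/152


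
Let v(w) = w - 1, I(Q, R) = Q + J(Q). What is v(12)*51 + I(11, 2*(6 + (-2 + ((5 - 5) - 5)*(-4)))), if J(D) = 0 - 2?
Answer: 570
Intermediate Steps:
J(D) = -2
I(Q, R) = -2 + Q (I(Q, R) = Q - 2 = -2 + Q)
v(w) = -1 + w
v(12)*51 + I(11, 2*(6 + (-2 + ((5 - 5) - 5)*(-4)))) = (-1 + 12)*51 + (-2 + 11) = 11*51 + 9 = 561 + 9 = 570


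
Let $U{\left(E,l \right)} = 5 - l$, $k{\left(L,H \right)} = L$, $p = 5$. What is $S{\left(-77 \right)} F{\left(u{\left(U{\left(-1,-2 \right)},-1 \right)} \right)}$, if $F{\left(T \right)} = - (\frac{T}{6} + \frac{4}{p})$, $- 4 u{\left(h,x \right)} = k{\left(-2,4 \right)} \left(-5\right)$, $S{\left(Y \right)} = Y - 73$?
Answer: $\frac{115}{2} \approx 57.5$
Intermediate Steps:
$S{\left(Y \right)} = -73 + Y$
$u{\left(h,x \right)} = - \frac{5}{2}$ ($u{\left(h,x \right)} = - \frac{\left(-2\right) \left(-5\right)}{4} = \left(- \frac{1}{4}\right) 10 = - \frac{5}{2}$)
$F{\left(T \right)} = - \frac{4}{5} - \frac{T}{6}$ ($F{\left(T \right)} = - (\frac{T}{6} + \frac{4}{5}) = - (\frac{4}{5} + \frac{T}{6}) = - \frac{4}{5} - \frac{T}{6}$)
$S{\left(-77 \right)} F{\left(u{\left(U{\left(-1,-2 \right)},-1 \right)} \right)} = \left(-73 - 77\right) \left(- \frac{4}{5} - - \frac{5}{12}\right) = - 150 \left(- \frac{4}{5} + \frac{5}{12}\right) = \left(-150\right) \left(- \frac{23}{60}\right) = \frac{115}{2}$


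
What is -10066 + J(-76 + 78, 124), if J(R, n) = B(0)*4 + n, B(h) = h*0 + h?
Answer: -9942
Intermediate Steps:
B(h) = h (B(h) = 0 + h = h)
J(R, n) = n (J(R, n) = 0*4 + n = 0 + n = n)
-10066 + J(-76 + 78, 124) = -10066 + 124 = -9942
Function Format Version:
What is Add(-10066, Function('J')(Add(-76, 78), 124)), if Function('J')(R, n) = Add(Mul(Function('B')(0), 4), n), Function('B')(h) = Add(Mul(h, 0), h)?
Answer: -9942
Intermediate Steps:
Function('B')(h) = h (Function('B')(h) = Add(0, h) = h)
Function('J')(R, n) = n (Function('J')(R, n) = Add(Mul(0, 4), n) = Add(0, n) = n)
Add(-10066, Function('J')(Add(-76, 78), 124)) = Add(-10066, 124) = -9942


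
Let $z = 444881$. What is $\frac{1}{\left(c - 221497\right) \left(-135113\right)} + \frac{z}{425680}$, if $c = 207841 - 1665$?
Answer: $\frac{920933154024193}{881185811090640} \approx 1.0451$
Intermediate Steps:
$c = 206176$
$\frac{1}{\left(c - 221497\right) \left(-135113\right)} + \frac{z}{425680} = \frac{1}{\left(206176 - 221497\right) \left(-135113\right)} + \frac{444881}{425680} = \frac{1}{-15321} \left(- \frac{1}{135113}\right) + 444881 \cdot \frac{1}{425680} = \left(- \frac{1}{15321}\right) \left(- \frac{1}{135113}\right) + \frac{444881}{425680} = \frac{1}{2070066273} + \frac{444881}{425680} = \frac{920933154024193}{881185811090640}$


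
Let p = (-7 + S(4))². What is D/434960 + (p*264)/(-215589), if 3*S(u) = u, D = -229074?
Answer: -7237245749/12787171560 ≈ -0.56598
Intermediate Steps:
S(u) = u/3
p = 289/9 (p = (-7 + (⅓)*4)² = (-7 + 4/3)² = (-17/3)² = 289/9 ≈ 32.111)
D/434960 + (p*264)/(-215589) = -229074/434960 + ((289/9)*264)/(-215589) = -229074*1/434960 + (25432/3)*(-1/215589) = -114537/217480 - 2312/58797 = -7237245749/12787171560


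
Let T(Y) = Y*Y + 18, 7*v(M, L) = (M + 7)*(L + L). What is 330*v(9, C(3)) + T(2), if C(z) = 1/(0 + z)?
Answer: 3674/7 ≈ 524.86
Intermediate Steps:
C(z) = 1/z
v(M, L) = 2*L*(7 + M)/7 (v(M, L) = ((M + 7)*(L + L))/7 = ((7 + M)*(2*L))/7 = (2*L*(7 + M))/7 = 2*L*(7 + M)/7)
T(Y) = 18 + Y² (T(Y) = Y² + 18 = 18 + Y²)
330*v(9, C(3)) + T(2) = 330*((2/7)*(7 + 9)/3) + (18 + 2²) = 330*((2/7)*(⅓)*16) + (18 + 4) = 330*(32/21) + 22 = 3520/7 + 22 = 3674/7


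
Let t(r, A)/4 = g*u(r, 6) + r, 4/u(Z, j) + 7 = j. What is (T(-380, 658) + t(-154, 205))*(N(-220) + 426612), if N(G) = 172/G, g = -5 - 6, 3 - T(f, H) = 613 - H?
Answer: -9197737864/55 ≈ -1.6723e+8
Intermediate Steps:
T(f, H) = -610 + H (T(f, H) = 3 - (613 - H) = 3 + (-613 + H) = -610 + H)
u(Z, j) = 4/(-7 + j)
g = -11
t(r, A) = 176 + 4*r (t(r, A) = 4*(-44/(-7 + 6) + r) = 4*(-44/(-1) + r) = 4*(-44*(-1) + r) = 4*(-11*(-4) + r) = 4*(44 + r) = 176 + 4*r)
(T(-380, 658) + t(-154, 205))*(N(-220) + 426612) = ((-610 + 658) + (176 + 4*(-154)))*(172/(-220) + 426612) = (48 + (176 - 616))*(172*(-1/220) + 426612) = (48 - 440)*(-43/55 + 426612) = -392*23463617/55 = -9197737864/55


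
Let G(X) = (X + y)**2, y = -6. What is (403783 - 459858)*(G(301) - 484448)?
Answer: 22285494725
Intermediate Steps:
G(X) = (-6 + X)**2 (G(X) = (X - 6)**2 = (-6 + X)**2)
(403783 - 459858)*(G(301) - 484448) = (403783 - 459858)*((-6 + 301)**2 - 484448) = -56075*(295**2 - 484448) = -56075*(87025 - 484448) = -56075*(-397423) = 22285494725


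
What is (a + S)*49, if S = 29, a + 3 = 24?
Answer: 2450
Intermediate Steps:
a = 21 (a = -3 + 24 = 21)
(a + S)*49 = (21 + 29)*49 = 50*49 = 2450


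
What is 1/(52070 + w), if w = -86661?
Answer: -1/34591 ≈ -2.8909e-5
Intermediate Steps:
1/(52070 + w) = 1/(52070 - 86661) = 1/(-34591) = -1/34591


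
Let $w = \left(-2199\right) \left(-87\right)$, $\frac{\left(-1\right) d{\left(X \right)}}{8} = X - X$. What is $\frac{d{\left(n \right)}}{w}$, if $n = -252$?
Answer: $0$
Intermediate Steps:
$d{\left(X \right)} = 0$ ($d{\left(X \right)} = - 8 \left(X - X\right) = \left(-8\right) 0 = 0$)
$w = 191313$
$\frac{d{\left(n \right)}}{w} = \frac{0}{191313} = 0 \cdot \frac{1}{191313} = 0$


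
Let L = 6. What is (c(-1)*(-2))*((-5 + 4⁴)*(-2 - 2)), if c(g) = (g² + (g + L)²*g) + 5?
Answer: -38152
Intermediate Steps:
c(g) = 5 + g² + g*(6 + g)² (c(g) = (g² + (g + 6)²*g) + 5 = (g² + (6 + g)²*g) + 5 = (g² + g*(6 + g)²) + 5 = 5 + g² + g*(6 + g)²)
(c(-1)*(-2))*((-5 + 4⁴)*(-2 - 2)) = ((5 + (-1)² - (6 - 1)²)*(-2))*((-5 + 4⁴)*(-2 - 2)) = ((5 + 1 - 1*5²)*(-2))*((-5 + 256)*(-4)) = ((5 + 1 - 1*25)*(-2))*(251*(-4)) = ((5 + 1 - 25)*(-2))*(-1004) = -19*(-2)*(-1004) = 38*(-1004) = -38152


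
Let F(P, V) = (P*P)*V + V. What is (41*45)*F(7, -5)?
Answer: -461250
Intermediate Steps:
F(P, V) = V + V*P**2 (F(P, V) = P**2*V + V = V*P**2 + V = V + V*P**2)
(41*45)*F(7, -5) = (41*45)*(-5*(1 + 7**2)) = 1845*(-5*(1 + 49)) = 1845*(-5*50) = 1845*(-250) = -461250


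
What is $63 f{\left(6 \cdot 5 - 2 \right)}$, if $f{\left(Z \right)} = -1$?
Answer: $-63$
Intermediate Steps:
$63 f{\left(6 \cdot 5 - 2 \right)} = 63 \left(-1\right) = -63$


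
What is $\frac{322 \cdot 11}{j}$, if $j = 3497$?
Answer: $\frac{3542}{3497} \approx 1.0129$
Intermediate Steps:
$\frac{322 \cdot 11}{j} = \frac{322 \cdot 11}{3497} = 3542 \cdot \frac{1}{3497} = \frac{3542}{3497}$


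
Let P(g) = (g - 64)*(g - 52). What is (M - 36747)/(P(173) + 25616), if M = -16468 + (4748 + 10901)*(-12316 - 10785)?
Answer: -361560764/38805 ≈ -9317.4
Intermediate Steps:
P(g) = (-64 + g)*(-52 + g)
M = -361524017 (M = -16468 + 15649*(-23101) = -16468 - 361507549 = -361524017)
(M - 36747)/(P(173) + 25616) = (-361524017 - 36747)/((3328 + 173**2 - 116*173) + 25616) = -361560764/((3328 + 29929 - 20068) + 25616) = -361560764/(13189 + 25616) = -361560764/38805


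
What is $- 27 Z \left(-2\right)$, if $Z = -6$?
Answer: $-324$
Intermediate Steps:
$- 27 Z \left(-2\right) = \left(-27\right) \left(-6\right) \left(-2\right) = 162 \left(-2\right) = -324$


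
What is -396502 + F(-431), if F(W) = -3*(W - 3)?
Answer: -395200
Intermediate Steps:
F(W) = 9 - 3*W (F(W) = -3*(-3 + W) = 9 - 3*W)
-396502 + F(-431) = -396502 + (9 - 3*(-431)) = -396502 + (9 + 1293) = -396502 + 1302 = -395200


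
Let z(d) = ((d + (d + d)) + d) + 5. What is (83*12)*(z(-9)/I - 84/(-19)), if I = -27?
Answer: 948524/171 ≈ 5546.9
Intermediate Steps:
z(d) = 5 + 4*d (z(d) = ((d + 2*d) + d) + 5 = (3*d + d) + 5 = 4*d + 5 = 5 + 4*d)
(83*12)*(z(-9)/I - 84/(-19)) = (83*12)*((5 + 4*(-9))/(-27) - 84/(-19)) = 996*((5 - 36)*(-1/27) - 84*(-1/19)) = 996*(-31*(-1/27) + 84/19) = 996*(31/27 + 84/19) = 996*(2857/513) = 948524/171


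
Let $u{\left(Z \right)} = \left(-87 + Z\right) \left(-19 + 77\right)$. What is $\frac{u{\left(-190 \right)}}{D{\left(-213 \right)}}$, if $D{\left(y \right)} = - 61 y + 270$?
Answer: $- \frac{16066}{13263} \approx -1.2113$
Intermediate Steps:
$D{\left(y \right)} = 270 - 61 y$
$u{\left(Z \right)} = -5046 + 58 Z$ ($u{\left(Z \right)} = \left(-87 + Z\right) 58 = -5046 + 58 Z$)
$\frac{u{\left(-190 \right)}}{D{\left(-213 \right)}} = \frac{-5046 + 58 \left(-190\right)}{270 - -12993} = \frac{-5046 - 11020}{270 + 12993} = - \frac{16066}{13263}$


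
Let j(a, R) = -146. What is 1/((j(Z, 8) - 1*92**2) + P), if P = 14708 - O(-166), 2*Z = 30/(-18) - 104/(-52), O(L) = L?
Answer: 1/6264 ≈ 0.00015964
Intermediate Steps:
Z = 1/6 (Z = (30/(-18) - 104/(-52))/2 = (30*(-1/18) - 104*(-1/52))/2 = (-5/3 + 2)/2 = (1/2)*(1/3) = 1/6 ≈ 0.16667)
P = 14874 (P = 14708 - 1*(-166) = 14708 + 166 = 14874)
1/((j(Z, 8) - 1*92**2) + P) = 1/((-146 - 1*92**2) + 14874) = 1/((-146 - 1*8464) + 14874) = 1/((-146 - 8464) + 14874) = 1/(-8610 + 14874) = 1/6264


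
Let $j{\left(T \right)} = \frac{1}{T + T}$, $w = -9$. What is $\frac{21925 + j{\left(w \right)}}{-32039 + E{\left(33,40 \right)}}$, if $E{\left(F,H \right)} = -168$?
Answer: $- \frac{394649}{579726} \approx -0.68075$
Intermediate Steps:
$j{\left(T \right)} = \frac{1}{2 T}$
$\frac{21925 + j{\left(w \right)}}{-32039 + E{\left(33,40 \right)}} = \frac{21925 + \frac{1}{2 \left(-9\right)}}{-32039 - 168} = \frac{21925 + \frac{1}{2} \left(- \frac{1}{9}\right)}{-32207} = \left(21925 - \frac{1}{18}\right) \left(- \frac{1}{32207}\right) = \frac{394649}{18} \left(- \frac{1}{32207}\right) = - \frac{394649}{579726}$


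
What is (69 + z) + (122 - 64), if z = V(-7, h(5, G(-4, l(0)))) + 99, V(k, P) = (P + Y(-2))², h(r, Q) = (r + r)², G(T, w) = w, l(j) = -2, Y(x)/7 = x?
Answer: 7622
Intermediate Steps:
Y(x) = 7*x
h(r, Q) = 4*r² (h(r, Q) = (2*r)² = 4*r²)
V(k, P) = (-14 + P)² (V(k, P) = (P + 7*(-2))² = (P - 14)² = (-14 + P)²)
z = 7495 (z = (-14 + 4*5²)² + 99 = (-14 + 4*25)² + 99 = (-14 + 100)² + 99 = 86² + 99 = 7396 + 99 = 7495)
(69 + z) + (122 - 64) = (69 + 7495) + (122 - 64) = 7564 + 58 = 7622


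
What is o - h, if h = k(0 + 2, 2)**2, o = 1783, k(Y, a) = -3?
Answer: 1774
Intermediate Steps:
h = 9 (h = (-3)**2 = 9)
o - h = 1783 - 1*9 = 1783 - 9 = 1774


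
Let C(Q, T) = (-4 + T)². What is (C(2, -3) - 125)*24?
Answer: -1824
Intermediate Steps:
(C(2, -3) - 125)*24 = ((-4 - 3)² - 125)*24 = ((-7)² - 125)*24 = (49 - 125)*24 = -76*24 = -1824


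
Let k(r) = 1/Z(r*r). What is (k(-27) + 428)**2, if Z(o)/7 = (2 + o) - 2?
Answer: 4770227287225/26040609 ≈ 1.8318e+5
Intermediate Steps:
Z(o) = 7*o (Z(o) = 7*((2 + o) - 2) = 7*o)
k(r) = 1/(7*r**2) (k(r) = 1/(7*(r*r)) = 1/(7*r**2))
(k(-27) + 428)**2 = ((1/7)/(-27)**2 + 428)**2 = ((1/7)*(1/729) + 428)**2 = (1/5103 + 428)**2 = (2184085/5103)**2 = 4770227287225/26040609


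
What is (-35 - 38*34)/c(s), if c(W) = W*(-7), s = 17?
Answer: 1327/119 ≈ 11.151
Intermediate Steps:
c(W) = -7*W
(-35 - 38*34)/c(s) = (-35 - 38*34)/((-7*17)) = (-35 - 1292)/(-119) = -1327*(-1/119) = 1327/119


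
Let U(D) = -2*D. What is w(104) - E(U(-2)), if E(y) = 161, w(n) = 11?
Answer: -150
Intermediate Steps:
w(104) - E(U(-2)) = 11 - 1*161 = 11 - 161 = -150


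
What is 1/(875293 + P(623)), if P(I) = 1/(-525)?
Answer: 525/459528824 ≈ 1.1425e-6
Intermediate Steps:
P(I) = -1/525
1/(875293 + P(623)) = 1/(875293 - 1/525) = 1/(459528824/525) = 525/459528824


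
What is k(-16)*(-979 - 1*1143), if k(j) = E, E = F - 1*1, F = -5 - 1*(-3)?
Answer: 6366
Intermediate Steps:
F = -2 (F = -5 + 3 = -2)
E = -3 (E = -2 - 1*1 = -2 - 1 = -3)
k(j) = -3
k(-16)*(-979 - 1*1143) = -3*(-979 - 1*1143) = -3*(-979 - 1143) = -3*(-2122) = 6366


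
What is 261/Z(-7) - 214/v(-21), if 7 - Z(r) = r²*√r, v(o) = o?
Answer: 74399/7224 + 261*I*√7/344 ≈ 10.299 + 2.0074*I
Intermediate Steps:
Z(r) = 7 - r^(5/2) (Z(r) = 7 - r²*√r = 7 - r^(5/2))
261/Z(-7) - 214/v(-21) = 261/(7 - (-7)^(5/2)) - 214/(-21) = 261/(7 - 49*I*√7) - 214*(-1/21) = 261/(7 - 49*I*√7) + 214/21 = 214/21 + 261/(7 - 49*I*√7)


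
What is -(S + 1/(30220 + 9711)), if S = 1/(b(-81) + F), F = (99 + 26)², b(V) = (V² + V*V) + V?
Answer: -68597/1144662046 ≈ -5.9928e-5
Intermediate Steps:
b(V) = V + 2*V² (b(V) = (V² + V²) + V = 2*V² + V = V + 2*V²)
F = 15625 (F = 125² = 15625)
S = 1/28666 (S = 1/(-81*(1 + 2*(-81)) + 15625) = 1/(-81*(1 - 162) + 15625) = 1/(-81*(-161) + 15625) = 1/(13041 + 15625) = 1/28666 ≈ 3.4885e-5)
-(S + 1/(30220 + 9711)) = -(1/28666 + 1/(30220 + 9711)) = -(1/28666 + 1/39931) = -1*68597/1144662046 = -68597/1144662046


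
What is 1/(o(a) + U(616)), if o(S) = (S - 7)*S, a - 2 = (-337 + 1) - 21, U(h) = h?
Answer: 1/129126 ≈ 7.7444e-6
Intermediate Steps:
a = -355 (a = 2 + ((-337 + 1) - 21) = 2 + (-336 - 21) = 2 - 357 = -355)
o(S) = S*(-7 + S) (o(S) = (-7 + S)*S = S*(-7 + S))
1/(o(a) + U(616)) = 1/(-355*(-7 - 355) + 616) = 1/(-355*(-362) + 616) = 1/(128510 + 616) = 1/129126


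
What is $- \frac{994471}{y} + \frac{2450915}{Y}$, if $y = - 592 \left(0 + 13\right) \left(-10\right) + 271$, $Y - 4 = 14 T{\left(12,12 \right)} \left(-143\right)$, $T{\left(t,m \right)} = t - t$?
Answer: $\frac{189282638481}{308924} \approx 6.1272 \cdot 10^{5}$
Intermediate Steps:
$T{\left(t,m \right)} = 0$
$Y = 4$ ($Y = 4 + 14 \cdot 0 \left(-143\right) = 4 + 0 \left(-143\right) = 4 + 0 = 4$)
$y = 77231$ ($y = - 592 \cdot 13 \left(-10\right) + 271 = \left(-592\right) \left(-130\right) + 271 = 76960 + 271 = 77231$)
$- \frac{994471}{y} + \frac{2450915}{Y} = - \frac{994471}{77231} + \frac{2450915}{4} = \frac{189282638481}{308924}$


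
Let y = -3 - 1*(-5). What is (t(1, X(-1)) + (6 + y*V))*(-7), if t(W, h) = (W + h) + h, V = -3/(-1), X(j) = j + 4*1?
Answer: -133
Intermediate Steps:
y = 2 (y = -3 + 5 = 2)
X(j) = 4 + j (X(j) = j + 4 = 4 + j)
V = 3 (V = -3*(-1) = 3)
t(W, h) = W + 2*h
(t(1, X(-1)) + (6 + y*V))*(-7) = ((1 + 2*(4 - 1)) + (6 + 2*3))*(-7) = ((1 + 2*3) + (6 + 6))*(-7) = ((1 + 6) + 12)*(-7) = (7 + 12)*(-7) = 19*(-7) = -133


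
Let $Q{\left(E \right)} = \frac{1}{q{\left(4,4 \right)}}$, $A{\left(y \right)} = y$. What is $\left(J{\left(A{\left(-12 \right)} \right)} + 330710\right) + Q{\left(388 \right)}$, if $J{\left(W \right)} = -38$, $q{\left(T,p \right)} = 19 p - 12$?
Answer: $\frac{21163009}{64} \approx 3.3067 \cdot 10^{5}$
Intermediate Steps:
$q{\left(T,p \right)} = -12 + 19 p$
$Q{\left(E \right)} = \frac{1}{64}$ ($Q{\left(E \right)} = \frac{1}{-12 + 19 \cdot 4} = \frac{1}{-12 + 76} = \frac{1}{64}$)
$\left(J{\left(A{\left(-12 \right)} \right)} + 330710\right) + Q{\left(388 \right)} = \left(-38 + 330710\right) + \frac{1}{64} = 330672 + \frac{1}{64} = \frac{21163009}{64}$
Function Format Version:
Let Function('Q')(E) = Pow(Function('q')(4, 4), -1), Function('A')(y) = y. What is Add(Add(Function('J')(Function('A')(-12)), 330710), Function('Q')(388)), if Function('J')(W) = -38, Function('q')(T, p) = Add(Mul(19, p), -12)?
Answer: Rational(21163009, 64) ≈ 3.3067e+5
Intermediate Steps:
Function('q')(T, p) = Add(-12, Mul(19, p))
Function('Q')(E) = Rational(1, 64) (Function('Q')(E) = Pow(Add(-12, Mul(19, 4)), -1) = Pow(Add(-12, 76), -1) = Pow(64, -1) = Rational(1, 64))
Add(Add(Function('J')(Function('A')(-12)), 330710), Function('Q')(388)) = Add(Add(-38, 330710), Rational(1, 64)) = Add(330672, Rational(1, 64)) = Rational(21163009, 64)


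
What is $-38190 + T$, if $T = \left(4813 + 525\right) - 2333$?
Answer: $-35185$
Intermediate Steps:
$T = 3005$ ($T = 5338 - 2333 = 3005$)
$-38190 + T = -38190 + 3005 = -35185$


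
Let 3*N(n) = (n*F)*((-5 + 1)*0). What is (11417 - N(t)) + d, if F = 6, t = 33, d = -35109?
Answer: -23692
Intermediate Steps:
N(n) = 0 (N(n) = ((n*6)*((-5 + 1)*0))/3 = ((6*n)*(-4*0))/3 = ((6*n)*0)/3 = (⅓)*0 = 0)
(11417 - N(t)) + d = (11417 - 1*0) - 35109 = (11417 + 0) - 35109 = 11417 - 35109 = -23692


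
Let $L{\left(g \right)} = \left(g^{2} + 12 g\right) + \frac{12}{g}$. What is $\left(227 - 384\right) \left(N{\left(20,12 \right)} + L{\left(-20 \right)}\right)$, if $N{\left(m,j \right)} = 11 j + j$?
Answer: $- \frac{238169}{5} \approx -47634.0$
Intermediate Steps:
$N{\left(m,j \right)} = 12 j$
$L{\left(g \right)} = g^{2} + 12 g + \frac{12}{g}$
$\left(227 - 384\right) \left(N{\left(20,12 \right)} + L{\left(-20 \right)}\right) = \left(227 - 384\right) \left(12 \cdot 12 + \frac{12 + \left(-20\right)^{2} \left(12 - 20\right)}{-20}\right) = - 157 \left(144 - \frac{12 + 400 \left(-8\right)}{20}\right) = - 157 \left(144 - \frac{12 - 3200}{20}\right) = - 157 \left(144 - - \frac{797}{5}\right) = - 157 \left(144 + \frac{797}{5}\right) = \left(-157\right) \frac{1517}{5} = - \frac{238169}{5}$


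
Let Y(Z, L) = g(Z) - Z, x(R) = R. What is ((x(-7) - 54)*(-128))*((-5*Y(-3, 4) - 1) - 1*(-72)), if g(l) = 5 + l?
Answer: 359168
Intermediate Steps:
Y(Z, L) = 5 (Y(Z, L) = (5 + Z) - Z = 5)
((x(-7) - 54)*(-128))*((-5*Y(-3, 4) - 1) - 1*(-72)) = ((-7 - 54)*(-128))*((-5*5 - 1) - 1*(-72)) = (-61*(-128))*((-25 - 1) + 72) = 7808*(-26 + 72) = 7808*46 = 359168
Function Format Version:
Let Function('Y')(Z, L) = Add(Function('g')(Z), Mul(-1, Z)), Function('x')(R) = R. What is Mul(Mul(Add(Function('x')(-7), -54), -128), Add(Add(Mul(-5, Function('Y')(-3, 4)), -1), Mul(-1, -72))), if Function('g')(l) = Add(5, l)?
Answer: 359168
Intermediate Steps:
Function('Y')(Z, L) = 5 (Function('Y')(Z, L) = Add(Add(5, Z), Mul(-1, Z)) = 5)
Mul(Mul(Add(Function('x')(-7), -54), -128), Add(Add(Mul(-5, Function('Y')(-3, 4)), -1), Mul(-1, -72))) = Mul(Mul(Add(-7, -54), -128), Add(Add(Mul(-5, 5), -1), Mul(-1, -72))) = Mul(Mul(-61, -128), Add(Add(-25, -1), 72)) = Mul(7808, Add(-26, 72)) = Mul(7808, 46) = 359168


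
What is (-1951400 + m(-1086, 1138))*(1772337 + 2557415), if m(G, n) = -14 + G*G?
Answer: -3342646479536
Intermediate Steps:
m(G, n) = -14 + G²
(-1951400 + m(-1086, 1138))*(1772337 + 2557415) = (-1951400 + (-14 + (-1086)²))*(1772337 + 2557415) = (-1951400 + (-14 + 1179396))*4329752 = (-1951400 + 1179382)*4329752 = -772018*4329752 = -3342646479536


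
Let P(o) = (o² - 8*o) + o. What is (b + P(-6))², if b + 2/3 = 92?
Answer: 258064/9 ≈ 28674.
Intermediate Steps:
b = 274/3 (b = -⅔ + 92 = 274/3 ≈ 91.333)
P(o) = o² - 7*o
(b + P(-6))² = (274/3 - 6*(-7 - 6))² = (274/3 - 6*(-13))² = (274/3 + 78)² = (508/3)² = 258064/9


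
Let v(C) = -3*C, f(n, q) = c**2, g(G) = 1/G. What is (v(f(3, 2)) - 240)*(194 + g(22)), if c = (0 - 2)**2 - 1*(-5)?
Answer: -2061927/22 ≈ -93724.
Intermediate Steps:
c = 9 (c = (-2)**2 + 5 = 4 + 5 = 9)
f(n, q) = 81 (f(n, q) = 9**2 = 81)
(v(f(3, 2)) - 240)*(194 + g(22)) = (-3*81 - 240)*(194 + 1/22) = (-243 - 240)*(194 + 1/22) = -483*4269/22 = -2061927/22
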